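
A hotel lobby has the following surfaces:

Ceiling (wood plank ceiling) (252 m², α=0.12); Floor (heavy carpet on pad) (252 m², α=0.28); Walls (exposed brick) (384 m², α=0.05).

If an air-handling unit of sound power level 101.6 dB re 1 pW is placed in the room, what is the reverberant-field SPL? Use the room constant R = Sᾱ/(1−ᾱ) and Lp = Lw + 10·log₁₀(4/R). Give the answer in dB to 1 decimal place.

Σ(Sᵢαᵢ) = 252·0.12 + 252·0.28 + 384·0.05 = 120.000; total area S = 888.0 m².
ᾱ = 0.1351, so room constant R = A/(1−ᾱ) = 138.744 m².
Lp = 101.6 + 10·log₁₀(4/138.744) = 101.6 + (-15.40) = 86.2 dB.

86.2 dB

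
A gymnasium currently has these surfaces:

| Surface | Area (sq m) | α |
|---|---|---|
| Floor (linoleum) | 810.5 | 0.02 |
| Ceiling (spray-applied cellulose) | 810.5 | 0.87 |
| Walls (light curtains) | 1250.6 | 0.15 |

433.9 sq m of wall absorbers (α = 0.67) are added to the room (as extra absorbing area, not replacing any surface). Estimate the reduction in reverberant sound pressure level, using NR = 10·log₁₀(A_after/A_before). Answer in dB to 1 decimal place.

Equivalent absorption area: A_before = 810.5×0.02 + 810.5×0.87 + 1250.6×0.15 = 908.935 sq m.
Added absorption = 433.9 × 0.67 = 290.713 sabins.
A_after = 908.935 + 290.713 = 1199.648 sabins.
Reduction = 10 log₁₀(A_after/A_before) = 10 log₁₀(1.3198) = 1.2 dB.

1.2 dB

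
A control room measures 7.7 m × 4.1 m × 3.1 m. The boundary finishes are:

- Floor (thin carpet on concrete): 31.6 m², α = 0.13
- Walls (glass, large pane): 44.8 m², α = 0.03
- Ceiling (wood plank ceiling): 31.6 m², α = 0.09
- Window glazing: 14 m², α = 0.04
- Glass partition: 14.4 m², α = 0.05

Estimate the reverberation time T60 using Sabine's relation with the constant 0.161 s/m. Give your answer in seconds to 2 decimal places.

Equivalent absorption area: A = 31.6·0.13 + 44.8·0.03 + 31.6·0.09 + 14·0.04 + 14.4·0.05 = 9.576 m².
V = 7.7·4.1·3.1 = 97.867 m³.
T = 0.161 V/A = 0.161·97.867/9.576 = 1.65 s.

1.65 seconds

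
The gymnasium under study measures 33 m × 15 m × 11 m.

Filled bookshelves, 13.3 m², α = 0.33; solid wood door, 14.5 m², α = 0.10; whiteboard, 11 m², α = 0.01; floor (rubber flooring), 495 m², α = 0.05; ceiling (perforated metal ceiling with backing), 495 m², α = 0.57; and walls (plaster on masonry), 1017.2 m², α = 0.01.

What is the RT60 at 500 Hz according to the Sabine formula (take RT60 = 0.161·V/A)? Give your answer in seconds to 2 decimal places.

Summing Sᵢαᵢ: 4.389 + 1.450 + 0.110 + 24.750 + 282.150 + 10.172 → A = 323.021 sabins.
V = 33·15·11 = 5445 m³.
RT60 = 0.161 · V / A = 0.161 × 5445 / 323.021 = 2.71 s.

2.71 s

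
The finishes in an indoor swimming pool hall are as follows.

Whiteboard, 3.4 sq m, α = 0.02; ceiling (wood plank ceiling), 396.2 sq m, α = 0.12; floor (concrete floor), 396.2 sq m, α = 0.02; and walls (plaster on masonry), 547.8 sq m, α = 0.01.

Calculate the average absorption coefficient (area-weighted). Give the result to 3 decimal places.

Total surface area S = 1343.6 sq m.
A = 3.4*0.02 + 396.2*0.12 + 396.2*0.02 + 547.8*0.01 = 61.014 sabins.
ᾱ = A/S = 0.045.

0.045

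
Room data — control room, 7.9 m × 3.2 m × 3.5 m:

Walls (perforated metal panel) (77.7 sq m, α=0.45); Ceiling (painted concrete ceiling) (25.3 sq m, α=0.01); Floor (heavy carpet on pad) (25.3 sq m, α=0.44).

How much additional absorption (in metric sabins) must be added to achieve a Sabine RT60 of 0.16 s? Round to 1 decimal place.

Equivalent absorption area: A₁ = 77.7×0.45 + 25.3×0.01 + 25.3×0.44 = 46.350 sq m.
For T = 0.16 s, need A₂ = 0.161·V/T = 0.161·88.48/0.16 = 89.033 sabins.
ΔA = A₂ − A₁ = 89.033 − 46.350 = 42.7 sabins.

42.7 sabins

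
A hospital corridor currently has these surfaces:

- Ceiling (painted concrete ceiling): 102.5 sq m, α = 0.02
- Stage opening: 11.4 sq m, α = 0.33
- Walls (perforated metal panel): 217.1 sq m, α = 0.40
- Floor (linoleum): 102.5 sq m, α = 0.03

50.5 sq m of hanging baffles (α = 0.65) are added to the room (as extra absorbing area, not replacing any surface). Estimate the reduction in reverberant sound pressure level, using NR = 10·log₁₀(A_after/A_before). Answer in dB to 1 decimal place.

Total absorption A_before = 102.5×0.02 + 11.4×0.33 + 217.1×0.40 + 102.5×0.03
  = 2.050 + 3.762 + 86.840 + 3.075 = 95.727 sq m sabins.
Added absorption = 50.5 × 0.65 = 32.825 sabins.
New total A_after = 128.552 sabins.
NR = 10·log₁₀(128.552/95.727) = 1.3 dB.

1.3 dB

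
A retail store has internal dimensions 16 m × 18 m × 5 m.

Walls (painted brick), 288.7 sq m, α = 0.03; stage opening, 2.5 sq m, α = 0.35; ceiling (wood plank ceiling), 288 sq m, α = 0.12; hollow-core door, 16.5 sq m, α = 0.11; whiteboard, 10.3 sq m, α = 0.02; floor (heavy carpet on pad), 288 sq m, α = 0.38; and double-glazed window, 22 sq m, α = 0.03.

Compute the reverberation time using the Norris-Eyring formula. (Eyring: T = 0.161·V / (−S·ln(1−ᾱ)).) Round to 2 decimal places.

1.35 seconds

S = Σ Sᵢ = 916.0 sq m.
Absorption A = 288.7·0.03 + 2.5·0.35 + 288·0.12 + 16.5·0.11 + 10.3·0.02 + 288·0.38 + 22·0.03 = 156.217 sabins.
ᾱ = 156.217 / 916.0 = 0.1705.
Eyring denominator: −S ln(1−ᾱ) = 171.230.
V = 16 × 18 × 5 = 1440 m³.
RT60 = 0.161 × 1440 / 171.230 = 1.35 s.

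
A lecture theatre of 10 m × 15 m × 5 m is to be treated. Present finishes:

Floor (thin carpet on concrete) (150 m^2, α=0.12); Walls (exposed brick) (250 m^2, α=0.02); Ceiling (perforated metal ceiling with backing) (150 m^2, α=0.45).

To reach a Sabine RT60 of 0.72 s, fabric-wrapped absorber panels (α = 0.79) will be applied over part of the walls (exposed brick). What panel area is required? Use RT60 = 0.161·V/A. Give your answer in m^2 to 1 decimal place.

100.3

Summing Sᵢαᵢ: 18.000 + 5.000 + 67.500 → A₁ = 90.500 sabins.
V = 750 m³. Target absorption A₂ = 0.161 × 750 / 0.72 = 167.708 sabins.
Absorption to add: 167.708 − 90.500 = 77.208 sabins.
Net gain per m^2: Δα = 0.79 − 0.02 = 0.77.
Area = ΔA/Δα = 77.208/0.77 = 100.3 m^2.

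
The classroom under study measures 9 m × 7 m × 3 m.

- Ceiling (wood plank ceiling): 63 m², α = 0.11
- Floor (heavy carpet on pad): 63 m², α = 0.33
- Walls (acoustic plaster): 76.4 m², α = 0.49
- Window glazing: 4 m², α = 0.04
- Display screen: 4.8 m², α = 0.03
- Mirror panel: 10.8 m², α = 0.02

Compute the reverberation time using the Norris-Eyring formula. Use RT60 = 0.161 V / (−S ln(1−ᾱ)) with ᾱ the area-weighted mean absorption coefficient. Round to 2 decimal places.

S = Σ Sᵢ = 222.0 m².
Σ(Sᵢαᵢ) = 63×0.11 + 63×0.33 + 76.4×0.49 + 4×0.04 + 4.8×0.03 + 10.8×0.02 = 65.676.
ᾱ = 65.676 / 222.0 = 0.2958.
Eyring denominator: −S ln(1−ᾱ) = 77.854.
V = 9 × 7 × 3 = 189 m³.
T = 0.161·V/[−S·ln(1−ᾱ)] = 0.161·189/77.854 = 0.39 s.

0.39 s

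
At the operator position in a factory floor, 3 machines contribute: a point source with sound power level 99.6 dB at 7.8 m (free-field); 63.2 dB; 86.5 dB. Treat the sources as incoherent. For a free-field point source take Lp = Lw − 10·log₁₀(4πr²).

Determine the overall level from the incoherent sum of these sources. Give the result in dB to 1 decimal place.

86.6 dB

Source at 7.8 m: Lp = 99.6 − 10·log₁₀(4π·7.8²) = 99.6 − 10·log₁₀(764.538) = 70.8 dB.
Sum in the linear (power) domain: Σ 10^(Lᵢ/10) = 10^(70.8/10) + 10^(63.2/10) + 10^(86.5/10) = 4.608e+08.
Combined level = 10 log₁₀(4.608e+08) = 86.6 dB.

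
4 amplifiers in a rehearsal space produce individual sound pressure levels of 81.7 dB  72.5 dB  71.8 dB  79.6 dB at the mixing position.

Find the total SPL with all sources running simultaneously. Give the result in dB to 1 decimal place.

84.3 dB

Converting to relative power and adding: 10^(81.7/10) + 10^(72.5/10) + 10^(71.8/10) + 10^(79.6/10) = 2.72e+08.
Combined level = 10 log₁₀(2.72e+08) = 84.3 dB.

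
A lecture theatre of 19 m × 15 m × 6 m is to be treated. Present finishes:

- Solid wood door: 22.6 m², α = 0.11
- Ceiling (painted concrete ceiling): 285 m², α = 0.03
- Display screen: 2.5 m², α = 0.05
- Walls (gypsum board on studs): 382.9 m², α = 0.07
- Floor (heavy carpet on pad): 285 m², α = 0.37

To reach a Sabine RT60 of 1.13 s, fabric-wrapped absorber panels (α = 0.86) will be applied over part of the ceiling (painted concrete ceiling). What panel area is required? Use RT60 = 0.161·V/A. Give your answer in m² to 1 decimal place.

Summing Sᵢαᵢ: 2.486 + 8.550 + 0.125 + 26.803 + 105.450 → A₁ = 143.414 sabins.
Required A₂ = 0.161·1710/1.13 = 243.637 sabins.
ΔA needed = 243.637 − 143.414 = 100.223 sabins.
Each m² of panel replacing the ceiling (painted concrete ceiling) adds (0.86 − 0.03) = 0.83 sabins.
Area = ΔA/Δα = 100.223/0.83 = 120.8 m².

120.8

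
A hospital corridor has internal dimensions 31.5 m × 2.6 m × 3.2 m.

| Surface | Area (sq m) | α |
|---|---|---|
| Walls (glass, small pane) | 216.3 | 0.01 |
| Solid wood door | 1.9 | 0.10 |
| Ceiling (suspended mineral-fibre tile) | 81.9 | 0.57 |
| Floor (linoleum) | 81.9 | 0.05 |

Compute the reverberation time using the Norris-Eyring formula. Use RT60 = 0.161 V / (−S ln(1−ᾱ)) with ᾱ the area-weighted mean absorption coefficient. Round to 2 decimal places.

0.74 s

Total surface area S = 216.3 + 1.9 + 81.9 + 81.9 = 382.0 sq m.
Σ(Sᵢαᵢ) = 216.3·0.01 + 1.9·0.10 + 81.9·0.57 + 81.9·0.05 = 53.131.
Mean coefficient ᾱ = A/S = 0.1391.
Eyring denominator: −S ln(1−ᾱ) = 57.215.
V = 31.5 × 2.6 × 3.2 = 262.08 m³.
RT60 = 0.161 × 262.08 / 57.215 = 0.74 s.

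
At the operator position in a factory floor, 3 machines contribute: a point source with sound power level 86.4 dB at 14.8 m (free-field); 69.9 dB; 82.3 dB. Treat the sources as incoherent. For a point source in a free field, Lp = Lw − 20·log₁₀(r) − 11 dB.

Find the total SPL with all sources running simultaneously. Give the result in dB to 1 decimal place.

Source at 14.8 m: Lp = 86.4 − 20·log₁₀(14.8) − 11 = 52.0 dB.
Σ 10^(Lᵢ/10) = 1.798e+08.
Combined level = 10 log₁₀(1.798e+08) = 82.5 dB.

82.5 dB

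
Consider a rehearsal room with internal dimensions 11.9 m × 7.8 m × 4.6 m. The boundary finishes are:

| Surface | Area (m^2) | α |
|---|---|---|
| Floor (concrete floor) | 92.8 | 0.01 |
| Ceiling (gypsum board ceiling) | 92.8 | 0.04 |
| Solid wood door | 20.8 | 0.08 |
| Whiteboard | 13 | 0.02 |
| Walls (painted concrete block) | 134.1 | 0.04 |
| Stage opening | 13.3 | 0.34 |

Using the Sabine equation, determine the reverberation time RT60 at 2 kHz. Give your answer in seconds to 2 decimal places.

Equivalent absorption area: A = 92.8*0.01 + 92.8*0.04 + 20.8*0.08 + 13*0.02 + 134.1*0.04 + 13.3*0.34 = 16.450 m^2.
Room volume: 426.972 m³.
T = 0.161 V/A = 0.161·426.972/16.450 = 4.18 s.

4.18 s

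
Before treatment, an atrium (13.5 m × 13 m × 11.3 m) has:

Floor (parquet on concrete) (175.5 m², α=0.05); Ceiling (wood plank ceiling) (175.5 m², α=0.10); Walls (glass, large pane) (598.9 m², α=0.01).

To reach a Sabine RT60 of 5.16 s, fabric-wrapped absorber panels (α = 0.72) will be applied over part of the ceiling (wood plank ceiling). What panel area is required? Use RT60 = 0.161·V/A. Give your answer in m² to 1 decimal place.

47.7

Equivalent absorption area: A₁ = 175.5×0.05 + 175.5×0.10 + 598.9×0.01 = 32.314 m².
V = 1983.15 m³. Target absorption A₂ = 0.161 × 1983.15 / 5.16 = 61.877 sabins.
ΔA needed = 61.877 − 32.314 = 29.563 sabins.
Net gain per m²: Δα = 0.72 − 0.10 = 0.62.
Area = ΔA/Δα = 29.563/0.62 = 47.7 m².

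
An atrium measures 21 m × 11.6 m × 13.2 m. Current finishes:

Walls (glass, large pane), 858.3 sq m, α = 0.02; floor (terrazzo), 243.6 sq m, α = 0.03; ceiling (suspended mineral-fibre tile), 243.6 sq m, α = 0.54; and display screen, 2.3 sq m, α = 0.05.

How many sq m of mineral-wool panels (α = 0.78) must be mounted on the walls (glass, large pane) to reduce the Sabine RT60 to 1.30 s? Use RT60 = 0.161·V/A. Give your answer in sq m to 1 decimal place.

318.5

A₁ = Σ Sᵢαᵢ = 858.3·0.02 + 243.6·0.03 + 243.6·0.54 + 2.3·0.05 = 156.133 sabins.
Required A₂ = 0.161·3215.52/1.30 = 398.230 sabins.
ΔA needed = 398.230 − 156.133 = 242.097 sabins.
Net gain per sq m: Δα = 0.78 − 0.02 = 0.76.
Area = ΔA/Δα = 242.097/0.76 = 318.5 sq m.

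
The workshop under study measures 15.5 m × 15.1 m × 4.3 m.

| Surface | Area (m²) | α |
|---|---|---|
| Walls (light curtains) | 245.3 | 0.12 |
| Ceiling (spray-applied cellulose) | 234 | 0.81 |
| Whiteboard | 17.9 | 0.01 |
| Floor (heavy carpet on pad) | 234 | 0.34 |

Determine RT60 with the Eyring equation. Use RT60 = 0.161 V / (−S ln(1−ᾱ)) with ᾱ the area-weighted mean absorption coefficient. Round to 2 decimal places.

S = Σ Sᵢ = 731.2 m².
Absorption A = 245.3×0.12 + 234×0.81 + 17.9×0.01 + 234×0.34 = 298.715 sabins.
ᾱ = 298.715 / 731.2 = 0.4085.
Eyring denominator: −S ln(1−ᾱ) = 383.948.
V = 15.5 × 15.1 × 4.3 = 1006.415 m³.
RT60 = 0.161 × 1006.415 / 383.948 = 0.42 s.

0.42 seconds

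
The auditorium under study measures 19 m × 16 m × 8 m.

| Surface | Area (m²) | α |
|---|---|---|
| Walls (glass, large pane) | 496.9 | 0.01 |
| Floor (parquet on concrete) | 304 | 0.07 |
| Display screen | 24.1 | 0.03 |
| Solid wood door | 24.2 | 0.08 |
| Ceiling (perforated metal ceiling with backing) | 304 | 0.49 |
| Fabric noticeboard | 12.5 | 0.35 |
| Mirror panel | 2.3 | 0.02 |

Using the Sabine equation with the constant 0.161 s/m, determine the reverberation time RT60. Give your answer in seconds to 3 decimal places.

2.148 sec

Total absorption A = 496.9·0.01 + 304·0.07 + 24.1·0.03 + 24.2·0.08 + 304·0.49 + 12.5·0.35 + 2.3·0.02
  = 4.969 + 21.280 + 0.723 + 1.936 + 148.960 + 4.375 + 0.046 = 182.289 m² sabins.
V = 19·16·8 = 2432 m³.
Sabine: RT60 = 0.161 × 2432 / 182.289 = 2.148 s.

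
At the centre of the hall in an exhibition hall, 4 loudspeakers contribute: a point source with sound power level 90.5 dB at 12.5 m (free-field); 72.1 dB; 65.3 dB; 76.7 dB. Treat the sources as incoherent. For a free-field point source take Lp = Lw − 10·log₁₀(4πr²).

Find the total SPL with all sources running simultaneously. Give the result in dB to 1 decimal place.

Source at 12.5 m: Lp = 90.5 − 10·log₁₀(4π·12.5²) = 90.5 − 10·log₁₀(1963.495) = 57.6 dB.
Sum in the linear (power) domain: Σ 10^(Lᵢ/10) = 10^(57.6/10) + 10^(72.1/10) + 10^(65.3/10) + 10^(76.7/10) = 6.696e+07.
L_total = 10·log₁₀(6.696e+07) = 78.3 dB.

78.3 dB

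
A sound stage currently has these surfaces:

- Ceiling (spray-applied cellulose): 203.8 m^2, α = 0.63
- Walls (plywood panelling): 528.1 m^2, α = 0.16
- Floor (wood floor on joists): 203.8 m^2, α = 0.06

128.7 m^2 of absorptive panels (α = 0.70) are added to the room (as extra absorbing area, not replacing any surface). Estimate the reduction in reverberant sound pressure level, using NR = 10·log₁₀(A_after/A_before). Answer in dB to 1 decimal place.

A_before = Σ Sᵢαᵢ = 203.8·0.63 + 528.1·0.16 + 203.8·0.06 = 225.118 sabins.
Treatment contributes 128.7·0.70 = 90.090 sabins.
New total A_after = 315.208 sabins.
Reduction = 10 log₁₀(A_after/A_before) = 10 log₁₀(1.4002) = 1.5 dB.

1.5 dB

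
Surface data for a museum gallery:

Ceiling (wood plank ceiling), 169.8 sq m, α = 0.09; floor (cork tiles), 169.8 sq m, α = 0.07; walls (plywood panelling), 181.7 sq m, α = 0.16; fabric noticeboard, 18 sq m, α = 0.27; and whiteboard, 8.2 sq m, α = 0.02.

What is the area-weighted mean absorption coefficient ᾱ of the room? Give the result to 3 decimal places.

Total surface area S = 547.5 sq m.
Weighted sum Σ Sα = 61.264.
ᾱ = A/S = 0.112.

0.112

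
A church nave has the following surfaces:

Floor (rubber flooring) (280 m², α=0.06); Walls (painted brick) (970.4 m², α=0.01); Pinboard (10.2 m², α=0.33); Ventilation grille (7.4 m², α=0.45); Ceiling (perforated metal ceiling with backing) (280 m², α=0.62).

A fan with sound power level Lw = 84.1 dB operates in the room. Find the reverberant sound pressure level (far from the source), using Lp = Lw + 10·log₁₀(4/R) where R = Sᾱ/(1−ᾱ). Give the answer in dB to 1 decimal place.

Σ(Sᵢαᵢ) = 280×0.06 + 970.4×0.01 + 10.2×0.33 + 7.4×0.45 + 280×0.62 = 206.800; total area S = 1548.0 m².
ᾱ = 0.1336, so room constant R = A/(1−ᾱ) = 238.689 m².
Lp = 84.1 + 10·log₁₀(4/238.689) = 84.1 + (-17.76) = 66.3 dB.

66.3 dB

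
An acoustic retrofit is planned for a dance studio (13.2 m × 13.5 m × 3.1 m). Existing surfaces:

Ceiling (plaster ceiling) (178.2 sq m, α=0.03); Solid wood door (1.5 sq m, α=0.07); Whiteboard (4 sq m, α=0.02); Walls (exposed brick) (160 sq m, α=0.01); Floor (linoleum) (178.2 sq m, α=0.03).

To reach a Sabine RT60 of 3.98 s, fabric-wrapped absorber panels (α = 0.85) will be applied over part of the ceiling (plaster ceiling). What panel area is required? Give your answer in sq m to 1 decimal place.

Summing Sᵢαᵢ: 5.346 + 0.105 + 0.080 + 1.600 + 5.346 → A₁ = 12.477 sabins.
Required A₂ = 0.161·552.42/3.98 = 22.347 sabins.
Absorption to add: 22.347 − 12.477 = 9.870 sabins.
Each sq m of panel replacing the ceiling (plaster ceiling) adds (0.85 − 0.03) = 0.82 sabins.
Area = ΔA/Δα = 9.870/0.82 = 12.0 sq m.

12.0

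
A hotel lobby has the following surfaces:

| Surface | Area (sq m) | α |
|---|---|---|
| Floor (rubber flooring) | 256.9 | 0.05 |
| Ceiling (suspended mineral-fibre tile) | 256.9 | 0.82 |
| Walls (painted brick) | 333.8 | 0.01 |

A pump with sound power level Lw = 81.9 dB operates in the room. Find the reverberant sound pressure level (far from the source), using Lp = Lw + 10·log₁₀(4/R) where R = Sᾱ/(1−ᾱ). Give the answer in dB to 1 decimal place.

63.0 dB

Σ(Sᵢαᵢ) = 256.9×0.05 + 256.9×0.82 + 333.8×0.01 = 226.841; total area S = 847.6 sq m.
ᾱ = 226.841/847.6 = 0.2676; R = Sᾱ/(1−ᾱ) = 226.841/(1−0.2676) = 309.723 sq m.
Lp = 81.9 + 10·log₁₀(4/309.723) = 81.9 + (-18.89) = 63.0 dB.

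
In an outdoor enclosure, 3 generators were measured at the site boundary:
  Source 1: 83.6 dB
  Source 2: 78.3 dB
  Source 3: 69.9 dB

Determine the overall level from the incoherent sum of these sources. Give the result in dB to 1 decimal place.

Converting to relative power and adding: 10^(83.6/10) + 10^(78.3/10) + 10^(69.9/10) = 3.065e+08.
Combined level = 10 log₁₀(3.065e+08) = 84.9 dB.

84.9 dB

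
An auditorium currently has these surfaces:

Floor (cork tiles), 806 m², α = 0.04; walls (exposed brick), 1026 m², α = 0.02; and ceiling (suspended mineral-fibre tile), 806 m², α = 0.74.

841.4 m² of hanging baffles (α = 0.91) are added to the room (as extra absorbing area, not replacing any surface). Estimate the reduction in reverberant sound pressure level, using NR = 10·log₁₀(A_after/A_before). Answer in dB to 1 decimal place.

3.4 dB

A_before = Σ Sᵢαᵢ = 806·0.04 + 1026·0.02 + 806·0.74 = 649.200 sabins.
Added absorption = 841.4 × 0.91 = 765.674 sabins.
A_after = 649.200 + 765.674 = 1414.874 sabins.
NR = 10·log₁₀(1414.874/649.200) = 3.4 dB.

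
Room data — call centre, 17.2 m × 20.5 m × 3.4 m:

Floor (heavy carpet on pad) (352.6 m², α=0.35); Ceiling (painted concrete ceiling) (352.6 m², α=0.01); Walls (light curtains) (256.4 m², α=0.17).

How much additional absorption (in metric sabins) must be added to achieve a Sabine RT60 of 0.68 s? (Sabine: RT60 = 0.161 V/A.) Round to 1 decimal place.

Summing Sᵢαᵢ: 123.410 + 3.526 + 43.588 → A₁ = 170.524 sabins.
Target A₂ = 0.161·1198.84/0.68 = 283.843 sabins (V = 1198.84 m³).
Shortfall: 283.843 − 170.524 = 113.3 sabins.

113.3 sabins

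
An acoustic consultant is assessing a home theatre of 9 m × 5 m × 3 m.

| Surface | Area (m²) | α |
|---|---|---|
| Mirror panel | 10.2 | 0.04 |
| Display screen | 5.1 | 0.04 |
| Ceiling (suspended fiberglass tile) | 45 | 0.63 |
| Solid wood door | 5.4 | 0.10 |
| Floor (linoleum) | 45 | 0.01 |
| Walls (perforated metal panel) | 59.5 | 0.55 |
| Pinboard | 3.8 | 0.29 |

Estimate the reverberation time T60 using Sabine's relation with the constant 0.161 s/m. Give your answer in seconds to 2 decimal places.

0.34 s

Equivalent absorption area: A = 10.2*0.04 + 5.1*0.04 + 45*0.63 + 5.4*0.10 + 45*0.01 + 59.5*0.55 + 3.8*0.29 = 63.779 m².
Room volume: 135 m³.
RT60 = 0.161 · V / A = 0.161 × 135 / 63.779 = 0.34 s.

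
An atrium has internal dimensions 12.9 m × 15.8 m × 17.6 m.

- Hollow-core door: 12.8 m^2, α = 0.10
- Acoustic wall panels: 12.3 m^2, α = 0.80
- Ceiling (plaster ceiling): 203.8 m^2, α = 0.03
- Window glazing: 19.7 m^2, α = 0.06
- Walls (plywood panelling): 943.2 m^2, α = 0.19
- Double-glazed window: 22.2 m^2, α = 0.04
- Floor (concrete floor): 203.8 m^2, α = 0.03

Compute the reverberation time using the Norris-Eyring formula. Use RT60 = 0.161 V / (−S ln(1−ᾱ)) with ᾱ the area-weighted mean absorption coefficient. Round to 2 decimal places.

Total surface area S = 12.8 + 12.3 + 203.8 + 19.7 + 943.2 + 22.2 + 203.8 = 1417.8 m^2.
Σ(Sᵢαᵢ) = 12.8·0.10 + 12.3·0.80 + 203.8·0.03 + 19.7·0.06 + 943.2·0.19 + 22.2·0.04 + 203.8·0.03 = 204.626.
ᾱ = 204.626 / 1417.8 = 0.1443.
−S·ln(1−ᾱ) = −1417.8 × ln(1 − 0.1443) = 220.943.
V = 12.9 × 15.8 × 17.6 = 3587.232 m³.
T = 0.161·V/[−S·ln(1−ᾱ)] = 0.161·3587.232/220.943 = 2.61 s.

2.61 s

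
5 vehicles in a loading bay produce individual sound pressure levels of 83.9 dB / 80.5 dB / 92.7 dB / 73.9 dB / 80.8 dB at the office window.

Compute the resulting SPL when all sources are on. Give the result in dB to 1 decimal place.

Sum in the linear (power) domain: Σ 10^(Lᵢ/10) = 10^(83.9/10) + 10^(80.5/10) + 10^(92.7/10) + 10^(73.9/10) + 10^(80.8/10) = 2.365e+09.
L_total = 10·log₁₀(2.365e+09) = 93.7 dB.

93.7 dB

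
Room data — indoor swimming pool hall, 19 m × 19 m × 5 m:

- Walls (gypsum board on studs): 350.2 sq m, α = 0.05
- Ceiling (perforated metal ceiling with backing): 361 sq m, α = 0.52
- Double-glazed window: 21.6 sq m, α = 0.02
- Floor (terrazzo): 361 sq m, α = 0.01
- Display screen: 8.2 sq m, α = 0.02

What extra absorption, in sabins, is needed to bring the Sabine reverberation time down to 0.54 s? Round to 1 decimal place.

328.7 sabins

Equivalent absorption area: A₁ = 350.2·0.05 + 361·0.52 + 21.6·0.02 + 361·0.01 + 8.2·0.02 = 209.436 sq m.
V = 1805 m³. Required absorption A₂ = 0.161 × 1805 / 0.54 = 538.157 sabins.
ΔA = A₂ − A₁ = 538.157 − 209.436 = 328.7 sabins.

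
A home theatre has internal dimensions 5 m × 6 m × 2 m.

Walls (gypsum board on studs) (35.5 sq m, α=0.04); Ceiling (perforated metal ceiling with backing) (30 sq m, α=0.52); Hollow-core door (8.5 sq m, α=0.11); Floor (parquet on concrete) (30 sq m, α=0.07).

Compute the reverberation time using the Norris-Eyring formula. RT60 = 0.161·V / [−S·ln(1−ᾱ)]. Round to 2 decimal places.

0.43 s

S = Σ Sᵢ = 104.0 sq m.
Absorption A = 35.5×0.04 + 30×0.52 + 8.5×0.11 + 30×0.07 = 20.055 sabins.
ᾱ = 20.055 / 104.0 = 0.1928.
−S·ln(1−ᾱ) = −104.0 × ln(1 − 0.1928) = 22.275.
V = 5 × 6 × 2 = 60 m³.
T = 0.161·V/[−S·ln(1−ᾱ)] = 0.161·60/22.275 = 0.43 s.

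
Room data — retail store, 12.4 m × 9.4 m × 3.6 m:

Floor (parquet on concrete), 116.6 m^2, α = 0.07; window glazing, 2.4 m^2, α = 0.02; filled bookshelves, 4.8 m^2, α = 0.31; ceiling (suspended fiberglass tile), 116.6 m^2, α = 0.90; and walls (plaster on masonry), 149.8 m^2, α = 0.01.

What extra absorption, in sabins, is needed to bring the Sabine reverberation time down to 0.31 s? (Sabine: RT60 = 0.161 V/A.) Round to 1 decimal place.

101.8 sabins

A₁ = Σ Sᵢαᵢ = 116.6*0.07 + 2.4*0.02 + 4.8*0.31 + 116.6*0.90 + 149.8*0.01 = 116.136 sabins.
For T = 0.31 s, need A₂ = 0.161·V/T = 0.161·419.616/0.31 = 217.930 sabins.
Additional absorption ΔA = 217.930 − 116.136 = 101.8 sabins.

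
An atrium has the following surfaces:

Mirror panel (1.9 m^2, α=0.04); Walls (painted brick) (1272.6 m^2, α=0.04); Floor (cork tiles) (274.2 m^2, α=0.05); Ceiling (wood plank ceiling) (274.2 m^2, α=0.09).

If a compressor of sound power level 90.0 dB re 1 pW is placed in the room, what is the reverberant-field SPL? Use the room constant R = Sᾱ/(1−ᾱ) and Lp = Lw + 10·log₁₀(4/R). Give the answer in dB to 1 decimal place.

Σ(Sᵢαᵢ) = 1.9·0.04 + 1272.6·0.04 + 274.2·0.05 + 274.2·0.09 = 89.368; total area S = 1822.9 m^2.
ᾱ = 0.0490, so room constant R = A/(1−ᾱ) = 93.973 m^2.
Lp = 90.0 + 10·log₁₀(4/93.973) = 90.0 + (-13.71) = 76.3 dB.

76.3 dB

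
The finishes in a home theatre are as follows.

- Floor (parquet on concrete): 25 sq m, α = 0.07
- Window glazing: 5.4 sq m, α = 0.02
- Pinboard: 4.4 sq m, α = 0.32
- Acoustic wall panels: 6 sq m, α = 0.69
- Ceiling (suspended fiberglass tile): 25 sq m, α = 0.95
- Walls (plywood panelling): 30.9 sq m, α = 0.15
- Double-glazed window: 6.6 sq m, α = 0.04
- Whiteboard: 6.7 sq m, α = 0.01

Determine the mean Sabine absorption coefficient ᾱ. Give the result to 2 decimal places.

Total surface area S = 110.0 sq m.
Weighted sum Σ Sα = 36.122.
ᾱ = 36.122 / 110.0 = 0.33.

0.33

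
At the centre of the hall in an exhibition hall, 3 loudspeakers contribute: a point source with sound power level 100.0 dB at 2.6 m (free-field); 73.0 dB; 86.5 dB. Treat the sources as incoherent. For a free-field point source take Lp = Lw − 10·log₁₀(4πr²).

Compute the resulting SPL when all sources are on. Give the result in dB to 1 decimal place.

87.7 dB

Source at 2.6 m: Lp = 100.0 − 10·log₁₀(4π·2.6²) = 100.0 − 10·log₁₀(84.949) = 80.7 dB.
Σ 10^(Lᵢ/10) = 5.841e+08.
L_total = 10·log₁₀(5.841e+08) = 87.7 dB.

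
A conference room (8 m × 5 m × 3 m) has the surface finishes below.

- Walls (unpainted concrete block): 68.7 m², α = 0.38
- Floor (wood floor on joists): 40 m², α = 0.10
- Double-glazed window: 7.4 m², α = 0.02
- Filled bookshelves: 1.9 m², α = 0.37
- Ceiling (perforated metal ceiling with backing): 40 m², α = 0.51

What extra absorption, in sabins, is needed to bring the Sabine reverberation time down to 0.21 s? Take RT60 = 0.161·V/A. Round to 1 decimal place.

40.6 sabins

A₁ = Σ Sᵢαᵢ = 68.7×0.38 + 40×0.10 + 7.4×0.02 + 1.9×0.37 + 40×0.51 = 51.357 sabins.
Target A₂ = 0.161·120/0.21 = 92.000 sabins (V = 120 m³).
Shortfall: 92.000 − 51.357 = 40.6 sabins.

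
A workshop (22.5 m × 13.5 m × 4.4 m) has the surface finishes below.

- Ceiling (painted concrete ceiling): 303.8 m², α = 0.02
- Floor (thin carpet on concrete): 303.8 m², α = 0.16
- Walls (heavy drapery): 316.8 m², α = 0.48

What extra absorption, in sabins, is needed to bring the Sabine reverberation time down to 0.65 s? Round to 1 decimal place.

A₁ = Σ Sᵢαᵢ = 303.8*0.02 + 303.8*0.16 + 316.8*0.48 = 206.748 sabins.
Target A₂ = 0.161·1336.5/0.65 = 331.041 sabins (V = 1336.5 m³).
Shortfall: 331.041 − 206.748 = 124.3 sabins.

124.3 sabins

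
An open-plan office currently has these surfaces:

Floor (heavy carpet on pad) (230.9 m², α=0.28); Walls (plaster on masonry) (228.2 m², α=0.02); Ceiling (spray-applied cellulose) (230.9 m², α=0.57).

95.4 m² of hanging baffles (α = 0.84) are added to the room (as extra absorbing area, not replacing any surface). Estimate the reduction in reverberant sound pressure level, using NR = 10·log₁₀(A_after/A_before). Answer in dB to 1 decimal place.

1.5 dB

Equivalent absorption area: A_before = 230.9*0.28 + 228.2*0.02 + 230.9*0.57 = 200.829 m².
Added absorption = 95.4 × 0.84 = 80.136 sabins.
New total A_after = 280.965 sabins.
NR = 10·log₁₀(280.965/200.829) = 1.5 dB.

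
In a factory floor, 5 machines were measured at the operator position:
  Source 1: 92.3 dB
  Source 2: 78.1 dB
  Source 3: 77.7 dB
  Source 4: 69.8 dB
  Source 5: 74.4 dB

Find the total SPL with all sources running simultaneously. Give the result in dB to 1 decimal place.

Sum in the linear (power) domain: Σ 10^(Lᵢ/10) = 10^(92.3/10) + 10^(78.1/10) + 10^(77.7/10) + 10^(69.8/10) + 10^(74.4/10) = 1.859e+09.
Combined level = 10 log₁₀(1.859e+09) = 92.7 dB.

92.7 dB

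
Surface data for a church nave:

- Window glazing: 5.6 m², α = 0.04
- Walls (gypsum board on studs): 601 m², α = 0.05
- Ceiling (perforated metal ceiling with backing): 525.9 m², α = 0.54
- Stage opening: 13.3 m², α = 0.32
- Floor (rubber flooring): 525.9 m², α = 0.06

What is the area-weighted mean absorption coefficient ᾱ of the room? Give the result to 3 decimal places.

Total surface area S = 1671.7 m².
Σ(Sᵢαᵢ) = 5.6×0.04 + 601×0.05 + 525.9×0.54 + 13.3×0.32 + 525.9×0.06 = 350.070.
ᾱ = A/S = 0.209.

0.209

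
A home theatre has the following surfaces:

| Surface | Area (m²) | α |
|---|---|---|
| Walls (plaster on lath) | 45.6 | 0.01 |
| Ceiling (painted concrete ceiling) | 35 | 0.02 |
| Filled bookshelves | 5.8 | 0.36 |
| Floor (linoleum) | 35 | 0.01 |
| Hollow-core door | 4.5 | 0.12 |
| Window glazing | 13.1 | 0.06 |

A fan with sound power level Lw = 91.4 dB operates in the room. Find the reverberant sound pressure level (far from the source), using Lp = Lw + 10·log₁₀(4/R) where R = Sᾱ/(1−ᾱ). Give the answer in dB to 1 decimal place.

90.3 dB

A = 4.920 sabins; S = 139.0 m².
ᾱ = 4.920/139.0 = 0.0354; R = Sᾱ/(1−ᾱ) = 4.920/(1−0.0354) = 5.101 m².
Lp = Lw + 10 log₁₀(4/R) = 91.4 -1.06 = 90.3 dB.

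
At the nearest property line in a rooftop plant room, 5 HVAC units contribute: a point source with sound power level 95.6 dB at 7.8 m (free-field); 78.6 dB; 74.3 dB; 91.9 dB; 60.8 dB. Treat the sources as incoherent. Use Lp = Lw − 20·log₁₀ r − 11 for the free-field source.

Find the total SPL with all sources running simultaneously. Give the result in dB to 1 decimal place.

Source at 7.8 m: Lp = 95.6 − 20·log₁₀(7.8) − 11 = 66.8 dB.
Sum in the linear (power) domain: Σ 10^(Lᵢ/10) = 10^(66.8/10) + 10^(78.6/10) + 10^(74.3/10) + 10^(91.9/10) + 10^(60.8/10) = 1.654e+09.
L_total = 10·log₁₀(1.654e+09) = 92.2 dB.

92.2 dB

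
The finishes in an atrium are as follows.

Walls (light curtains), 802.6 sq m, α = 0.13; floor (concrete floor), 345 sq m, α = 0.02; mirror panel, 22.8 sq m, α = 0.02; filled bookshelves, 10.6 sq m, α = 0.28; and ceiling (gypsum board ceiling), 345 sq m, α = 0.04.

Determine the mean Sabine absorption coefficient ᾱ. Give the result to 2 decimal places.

S = Σ Sᵢ = 802.6 + 345 + 22.8 + 10.6 + 345 = 1526.0 sq m.
Σ(Sᵢαᵢ) = 802.6×0.13 + 345×0.02 + 22.8×0.02 + 10.6×0.28 + 345×0.04 = 128.462.
ᾱ = 128.462 / 1526.0 = 0.08.

0.08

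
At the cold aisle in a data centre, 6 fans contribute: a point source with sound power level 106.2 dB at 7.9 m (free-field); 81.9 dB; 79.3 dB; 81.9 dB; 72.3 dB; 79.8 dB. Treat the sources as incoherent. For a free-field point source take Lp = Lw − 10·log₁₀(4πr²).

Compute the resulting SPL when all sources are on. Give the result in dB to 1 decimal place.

87.5 dB

Source at 7.9 m: Lp = 106.2 − 10·log₁₀(4π·7.9²) = 106.2 − 10·log₁₀(784.267) = 77.3 dB.
Sum in the linear (power) domain: Σ 10^(Lᵢ/10) = 10^(77.3/10) + 10^(81.9/10) + 10^(79.3/10) + 10^(81.9/10) + 10^(72.3/10) + 10^(79.8/10) = 5.611e+08.
Combined level = 10 log₁₀(5.611e+08) = 87.5 dB.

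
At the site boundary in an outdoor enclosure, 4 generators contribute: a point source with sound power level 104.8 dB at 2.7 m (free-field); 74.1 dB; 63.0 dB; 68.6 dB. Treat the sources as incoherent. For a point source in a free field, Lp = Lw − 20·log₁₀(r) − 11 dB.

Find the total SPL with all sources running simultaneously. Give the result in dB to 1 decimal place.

Source at 2.7 m: Lp = 104.8 − 20·log₁₀(2.7) − 11 = 85.2 dB.
Converting to relative power and adding: 10^(85.2/10) + 10^(74.1/10) + 10^(63.0/10) + 10^(68.6/10) = 3.661e+08.
Back to dB: 10·log₁₀ Σ = 85.6 dB.

85.6 dB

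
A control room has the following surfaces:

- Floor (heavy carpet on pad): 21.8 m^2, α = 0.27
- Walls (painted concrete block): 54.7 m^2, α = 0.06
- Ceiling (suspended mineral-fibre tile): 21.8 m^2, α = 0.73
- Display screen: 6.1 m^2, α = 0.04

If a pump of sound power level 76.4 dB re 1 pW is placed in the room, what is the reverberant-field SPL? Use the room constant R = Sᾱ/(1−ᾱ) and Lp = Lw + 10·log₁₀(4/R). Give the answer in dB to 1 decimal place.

A = 25.326 sabins; S = 104.4 m^2.
ᾱ = 25.326/104.4 = 0.2426; R = Sᾱ/(1−ᾱ) = 25.326/(1−0.2426) = 33.438 m^2.
Lp = Lw + 10 log₁₀(4/R) = 76.4 -9.22 = 67.2 dB.

67.2 dB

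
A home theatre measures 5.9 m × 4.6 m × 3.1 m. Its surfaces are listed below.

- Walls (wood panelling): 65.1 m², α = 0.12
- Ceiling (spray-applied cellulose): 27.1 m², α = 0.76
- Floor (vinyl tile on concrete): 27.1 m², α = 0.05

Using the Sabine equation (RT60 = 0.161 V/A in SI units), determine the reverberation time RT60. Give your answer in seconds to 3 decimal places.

Equivalent absorption area: A = 65.1·0.12 + 27.1·0.76 + 27.1·0.05 = 29.763 m².
Volume V = 5.9 × 4.6 × 3.1 = 84.134 m³.
T = 0.161 V/A = 0.161·84.134/29.763 = 0.455 s.

0.455 seconds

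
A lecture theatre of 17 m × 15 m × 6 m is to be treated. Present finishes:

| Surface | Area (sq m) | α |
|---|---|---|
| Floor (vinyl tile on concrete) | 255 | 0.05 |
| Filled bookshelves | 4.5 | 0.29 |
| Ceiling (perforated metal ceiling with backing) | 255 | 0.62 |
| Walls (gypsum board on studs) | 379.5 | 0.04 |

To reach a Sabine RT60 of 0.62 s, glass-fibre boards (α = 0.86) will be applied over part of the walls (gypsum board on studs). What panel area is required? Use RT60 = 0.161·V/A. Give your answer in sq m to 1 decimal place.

Equivalent absorption area: A₁ = 255·0.05 + 4.5·0.29 + 255·0.62 + 379.5·0.04 = 187.335 sq m.
V = 1530 m³. Target absorption A₂ = 0.161 × 1530 / 0.62 = 397.306 sabins.
Absorption to add: 397.306 − 187.335 = 209.971 sabins.
Each sq m of panel replacing the walls (gypsum board on studs) adds (0.86 − 0.04) = 0.82 sabins.
Area = ΔA/Δα = 209.971/0.82 = 256.1 sq m.

256.1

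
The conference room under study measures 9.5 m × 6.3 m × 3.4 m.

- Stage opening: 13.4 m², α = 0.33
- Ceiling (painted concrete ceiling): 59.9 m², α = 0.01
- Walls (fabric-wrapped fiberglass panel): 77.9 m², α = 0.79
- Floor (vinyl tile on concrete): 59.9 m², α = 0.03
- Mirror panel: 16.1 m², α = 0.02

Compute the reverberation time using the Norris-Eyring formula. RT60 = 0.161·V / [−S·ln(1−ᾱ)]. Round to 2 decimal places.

S = Σ Sᵢ = 227.2 m².
Absorption A = 13.4×0.33 + 59.9×0.01 + 77.9×0.79 + 59.9×0.03 + 16.1×0.02 = 68.681 sabins.
Mean coefficient ᾱ = A/S = 0.3023.
Eyring denominator: −S ln(1−ᾱ) = 81.784.
V = 9.5 × 6.3 × 3.4 = 203.49 m³.
RT60 = 0.161 × 203.49 / 81.784 = 0.40 s.

0.40 s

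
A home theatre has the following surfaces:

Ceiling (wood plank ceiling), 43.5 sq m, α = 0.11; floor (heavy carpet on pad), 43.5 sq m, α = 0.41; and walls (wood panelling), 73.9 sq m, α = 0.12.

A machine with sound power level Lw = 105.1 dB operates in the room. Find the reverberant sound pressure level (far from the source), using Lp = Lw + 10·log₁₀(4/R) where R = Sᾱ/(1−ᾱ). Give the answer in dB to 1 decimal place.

95.2 dB

A = 31.488 sabins; S = 160.9 sq m.
ᾱ = 0.1957, so room constant R = A/(1−ᾱ) = 39.150 sq m.
Lp = Lw + 10 log₁₀(4/R) = 105.1 -9.91 = 95.2 dB.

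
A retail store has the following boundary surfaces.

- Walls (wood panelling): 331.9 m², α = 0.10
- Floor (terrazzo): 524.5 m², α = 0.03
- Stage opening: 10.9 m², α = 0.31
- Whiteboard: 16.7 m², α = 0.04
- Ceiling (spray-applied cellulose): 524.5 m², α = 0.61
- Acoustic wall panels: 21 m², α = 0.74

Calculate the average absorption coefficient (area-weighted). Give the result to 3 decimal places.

0.272

Total surface area S = 1429.5 m².
Σ(Sᵢαᵢ) = 331.9*0.10 + 524.5*0.03 + 10.9*0.31 + 16.7*0.04 + 524.5*0.61 + 21*0.74 = 388.457.
ᾱ = 388.457 / 1429.5 = 0.272.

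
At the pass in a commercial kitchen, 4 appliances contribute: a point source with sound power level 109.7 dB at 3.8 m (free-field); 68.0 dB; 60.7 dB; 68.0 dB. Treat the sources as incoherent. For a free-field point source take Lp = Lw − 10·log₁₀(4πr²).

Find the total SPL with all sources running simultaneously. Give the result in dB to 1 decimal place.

Source at 3.8 m: Lp = 109.7 − 10·log₁₀(4π·3.8²) = 109.7 − 10·log₁₀(181.458) = 87.1 dB.
Σ 10^(Lᵢ/10) = 5.267e+08.
Combined level = 10 log₁₀(5.267e+08) = 87.2 dB.

87.2 dB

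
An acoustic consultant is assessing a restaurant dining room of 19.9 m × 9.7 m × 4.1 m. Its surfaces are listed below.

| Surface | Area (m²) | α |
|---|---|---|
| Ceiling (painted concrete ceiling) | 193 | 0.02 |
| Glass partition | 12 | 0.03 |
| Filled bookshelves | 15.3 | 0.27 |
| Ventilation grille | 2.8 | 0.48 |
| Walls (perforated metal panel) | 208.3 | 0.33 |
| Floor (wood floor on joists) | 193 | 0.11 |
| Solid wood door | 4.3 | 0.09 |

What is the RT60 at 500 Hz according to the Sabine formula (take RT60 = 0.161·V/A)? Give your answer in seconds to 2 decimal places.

Summing Sᵢαᵢ: 3.860 + 0.360 + 4.131 + 1.344 + 68.739 + 21.230 + 0.387 → A = 100.051 sabins.
Volume V = 19.9 × 9.7 × 4.1 = 791.423 m³.
Sabine: RT60 = 0.161 × 791.423 / 100.051 = 1.27 s.

1.27 seconds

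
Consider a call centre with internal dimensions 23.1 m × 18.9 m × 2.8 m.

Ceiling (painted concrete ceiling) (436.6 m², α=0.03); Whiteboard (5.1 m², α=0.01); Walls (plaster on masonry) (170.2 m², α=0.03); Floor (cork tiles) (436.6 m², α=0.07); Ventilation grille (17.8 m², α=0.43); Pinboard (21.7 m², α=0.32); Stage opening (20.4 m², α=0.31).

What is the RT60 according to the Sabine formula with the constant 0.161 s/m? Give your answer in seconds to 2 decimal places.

2.82 seconds

A = Σ Sᵢαᵢ = 436.6*0.03 + 5.1*0.01 + 170.2*0.03 + 436.6*0.07 + 17.8*0.43 + 21.7*0.32 + 20.4*0.31 = 69.739 sabins.
Volume V = 23.1 × 18.9 × 2.8 = 1222.452 m³.
T = 0.161 V/A = 0.161·1222.452/69.739 = 2.82 s.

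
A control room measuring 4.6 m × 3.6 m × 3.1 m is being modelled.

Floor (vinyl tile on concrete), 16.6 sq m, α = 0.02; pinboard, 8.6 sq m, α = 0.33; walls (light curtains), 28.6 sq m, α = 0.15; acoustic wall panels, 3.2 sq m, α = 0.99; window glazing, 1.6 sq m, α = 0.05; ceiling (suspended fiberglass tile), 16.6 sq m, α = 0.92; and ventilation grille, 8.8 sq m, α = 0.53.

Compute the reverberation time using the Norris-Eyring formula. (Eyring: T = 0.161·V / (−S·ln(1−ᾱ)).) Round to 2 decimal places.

S = Σ Sᵢ = 84.0 sq m.
Absorption A = 16.6×0.02 + 8.6×0.33 + 28.6×0.15 + 3.2×0.99 + 1.6×0.05 + 16.6×0.92 + 8.8×0.53 = 30.644 sabins.
ᾱ = 30.644 / 84.0 = 0.3648.
−S·ln(1−ᾱ) = −84.0 × ln(1 − 0.3648) = 38.120.
V = 4.6 × 3.6 × 3.1 = 51.336 m³.
T = 0.161·V/[−S·ln(1−ᾱ)] = 0.161·51.336/38.120 = 0.22 s.

0.22 sec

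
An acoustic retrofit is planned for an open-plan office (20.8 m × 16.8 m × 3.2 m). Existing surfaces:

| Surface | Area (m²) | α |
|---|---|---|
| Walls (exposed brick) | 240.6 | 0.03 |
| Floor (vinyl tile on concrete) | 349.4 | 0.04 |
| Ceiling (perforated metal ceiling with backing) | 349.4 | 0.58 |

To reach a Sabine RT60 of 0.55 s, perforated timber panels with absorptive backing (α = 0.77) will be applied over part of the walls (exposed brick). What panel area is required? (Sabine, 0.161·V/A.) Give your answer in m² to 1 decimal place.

139.8

Total absorption A₁ = 240.6×0.03 + 349.4×0.04 + 349.4×0.58
  = 7.218 + 13.976 + 202.652 = 223.846 m² sabins.
Required A₂ = 0.161·1118.208/0.55 = 327.330 sabins.
Absorption to add: 327.330 − 223.846 = 103.484 sabins.
Each m² of panel replacing the walls (exposed brick) adds (0.77 − 0.03) = 0.74 sabins.
Panel area = 103.484 / 0.74 = 139.8 m².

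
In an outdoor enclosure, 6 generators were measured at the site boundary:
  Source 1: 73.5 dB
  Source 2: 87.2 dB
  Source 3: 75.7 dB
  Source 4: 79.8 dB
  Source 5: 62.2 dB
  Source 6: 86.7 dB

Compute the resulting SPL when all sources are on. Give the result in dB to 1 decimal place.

Converting to relative power and adding: 10^(73.5/10) + 10^(87.2/10) + 10^(75.7/10) + 10^(79.8/10) + 10^(62.2/10) + 10^(86.7/10) = 1.149e+09.
Back to dB: 10·log₁₀ Σ = 90.6 dB.

90.6 dB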